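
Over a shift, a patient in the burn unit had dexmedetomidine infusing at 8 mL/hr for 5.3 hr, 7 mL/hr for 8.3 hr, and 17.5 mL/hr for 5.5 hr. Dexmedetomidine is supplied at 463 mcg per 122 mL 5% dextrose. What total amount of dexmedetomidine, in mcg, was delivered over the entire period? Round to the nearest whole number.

Concentration = 463 mcg ÷ 122 mL = 3.795082 mcg/mL
Stage 1: 8 mL/hr × 5.3 hr = 42.4 mL → 42.4 mL × 3.795082 mcg/mL = 160.9115 mcg
Stage 2: 7 mL/hr × 8.3 hr = 58.1 mL → 58.1 mL × 3.795082 mcg/mL = 220.4943 mcg
Stage 3: 17.5 mL/hr × 5.5 hr = 96.25 mL → 96.25 mL × 3.795082 mcg/mL = 365.2766 mcg
Total = 160.9115 + 220.4943 + 365.2766 = 746.6824 mcg

747 mcg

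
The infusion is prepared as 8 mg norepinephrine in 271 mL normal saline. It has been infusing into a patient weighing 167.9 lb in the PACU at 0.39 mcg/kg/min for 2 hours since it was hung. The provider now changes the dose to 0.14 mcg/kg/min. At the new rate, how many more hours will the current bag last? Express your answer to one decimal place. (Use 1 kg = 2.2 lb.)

6.9 hours

Initial rate:
Weight = 167.9 lb ÷ 2.2 lb/kg = 76.31818 kg
Dose = 0.39 mcg/kg/min × 76.31818 kg = 29.76409 mcg/min
29.76409 mcg/min × 60 min/hr = 1785.845 mcg/hr
Concentration = 8 mg ÷ 271 mL = 0.0295203 mg/mL = 29.5203 mcg/mL
Rate = 1785.845 mcg/hr ÷ 29.5203 mcg/mL = 60.49551 mL/hr
Volume infused so far = 60.49551 mL/hr × 2 hr = 120.991 mL
Volume remaining = 271 − 120.991 = 150.009 mL
New rate:
Dose = 0.14 mcg/kg/min × 76.31818 kg = 10.68455 mcg/min
10.68455 mcg/min × 60 min/hr = 641.0727 mcg/hr
Rate = 641.0727 mcg/hr ÷ 29.5203 mcg/mL = 21.71634 mL/hr
Time remaining = 150.009 mL ÷ 21.71634 mL/hr = 6.907655 hr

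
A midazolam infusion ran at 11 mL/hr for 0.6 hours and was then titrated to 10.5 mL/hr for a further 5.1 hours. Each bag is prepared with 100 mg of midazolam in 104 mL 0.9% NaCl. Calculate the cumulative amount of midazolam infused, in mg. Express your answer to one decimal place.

Concentration = 100 mg ÷ 104 mL = 0.9615385 mg/mL
Stage 1: 11 mL/hr × 0.6 hr = 6.6 mL → 6.6 mL × 0.9615385 mg/mL = 6.346154 mg
Stage 2: 10.5 mL/hr × 5.1 hr = 53.55 mL → 53.55 mL × 0.9615385 mg/mL = 51.49038 mg
Total = 6.346154 + 51.49038 = 57.83654 mg

57.8 mg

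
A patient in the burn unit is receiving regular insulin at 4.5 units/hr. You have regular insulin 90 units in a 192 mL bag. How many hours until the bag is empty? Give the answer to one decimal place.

20.0 hours

Concentration = 90 units ÷ 192 mL = 0.46875 units/mL
Rate = 4.5 units/hr ÷ 0.46875 units/mL = 9.6 mL/hr
Duration = 192 mL ÷ 9.6 mL/hr = 20 hr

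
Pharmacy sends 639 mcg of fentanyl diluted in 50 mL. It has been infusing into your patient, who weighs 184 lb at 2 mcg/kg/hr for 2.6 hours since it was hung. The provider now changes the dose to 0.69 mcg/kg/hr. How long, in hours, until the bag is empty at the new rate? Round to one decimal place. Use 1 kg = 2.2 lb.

Initial rate:
Weight = 184 lb ÷ 2.2 lb/kg = 83.63636 kg
Dose = 2 mcg/kg/hr × 83.63636 kg = 167.2727 mcg/hr
Concentration = 639 mcg ÷ 50 mL = 12.78 mcg/mL
Rate = 167.2727 mcg/hr ÷ 12.78 mcg/mL = 13.08863 mL/hr
Volume infused so far = 13.08863 mL/hr × 2.6 hr = 34.03045 mL
Volume remaining = 50 − 34.03045 = 15.96955 mL
New rate:
Dose = 0.69 mcg/kg/hr × 83.63636 kg = 57.70909 mcg/hr
Rate = 57.70909 mcg/hr ÷ 12.78 mcg/mL = 4.515578 mL/hr
Time remaining = 15.96955 mL ÷ 4.515578 mL/hr = 3.536547 hr

3.5 hours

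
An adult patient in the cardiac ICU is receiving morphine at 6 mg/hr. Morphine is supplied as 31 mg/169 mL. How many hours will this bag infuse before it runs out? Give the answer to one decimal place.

Concentration = 31 mg ÷ 169 mL = 0.183432 mg/mL
Rate = 6 mg/hr ÷ 0.183432 mg/mL = 32.70968 mL/hr
Duration = 169 mL ÷ 32.70968 mL/hr = 5.166667 hr

5.2 hours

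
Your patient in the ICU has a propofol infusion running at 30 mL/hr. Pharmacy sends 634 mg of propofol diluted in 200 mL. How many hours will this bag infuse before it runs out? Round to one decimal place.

Duration = 200 mL ÷ 30 mL/hr = 6.666667 hr

6.7 hours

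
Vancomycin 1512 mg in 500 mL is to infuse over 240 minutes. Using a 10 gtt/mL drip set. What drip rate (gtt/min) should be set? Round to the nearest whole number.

21 gtt/min

500 mL ÷ (240 min) = 2.083333 mL/min
2.083333 mL/min × 10 gtt/mL = 20.83333 gtt/min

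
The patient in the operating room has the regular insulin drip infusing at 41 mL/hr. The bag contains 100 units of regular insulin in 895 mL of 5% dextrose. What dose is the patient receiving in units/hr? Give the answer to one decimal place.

Concentration = 100 units ÷ 895 mL = 0.1117318 units/mL
Drug rate = 41 mL/hr × 0.1117318 units/mL = 4.581006 units/hr

4.6 units/hr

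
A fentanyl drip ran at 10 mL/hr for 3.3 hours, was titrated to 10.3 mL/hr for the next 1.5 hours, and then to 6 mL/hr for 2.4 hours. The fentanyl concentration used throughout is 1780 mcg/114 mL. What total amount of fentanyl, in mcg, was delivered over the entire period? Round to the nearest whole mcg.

981 mcg

Concentration = 1780 mcg ÷ 114 mL = 15.61404 mcg/mL
Stage 1: 10 mL/hr × 3.3 hr = 33 mL → 33 mL × 15.61404 mcg/mL = 515.2632 mcg
Stage 2: 10.3 mL/hr × 1.5 hr = 15.45 mL → 15.45 mL × 15.61404 mcg/mL = 241.2368 mcg
Stage 3: 6 mL/hr × 2.4 hr = 14.4 mL → 14.4 mL × 15.61404 mcg/mL = 224.8421 mcg
Total = 515.2632 + 241.2368 + 224.8421 = 981.3421 mcg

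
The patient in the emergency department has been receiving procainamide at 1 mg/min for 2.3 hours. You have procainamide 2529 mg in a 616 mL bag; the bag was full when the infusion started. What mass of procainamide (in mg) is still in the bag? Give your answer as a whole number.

2391 mg

1 mg/min × 60 min/hr = 60 mg/hr
Concentration = 2529 mg ÷ 616 mL = 4.105519 mg/mL
Rate = 60 mg/hr ÷ 4.105519 mg/mL = 14.61447 mL/hr
Volume infused = 14.61447 mL/hr × 2.3 hr = 33.61329 mL
Volume remaining = 616 − 33.61329 = 582.3867 mL
Drug remaining = 582.3867 mL × 4.105519 mg/mL = 2391 mg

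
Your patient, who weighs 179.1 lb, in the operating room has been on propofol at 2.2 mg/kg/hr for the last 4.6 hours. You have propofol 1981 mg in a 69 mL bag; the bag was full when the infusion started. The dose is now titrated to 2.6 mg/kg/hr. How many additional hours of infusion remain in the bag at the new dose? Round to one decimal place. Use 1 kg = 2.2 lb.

5.5 hours

Initial rate:
Weight = 179.1 lb ÷ 2.2 lb/kg = 81.40909 kg
Dose = 2.2 mg/kg/hr × 81.40909 kg = 179.1 mg/hr
Concentration = 1981 mg ÷ 69 mL = 28.71014 mg/mL
Rate = 179.1 mg/hr ÷ 28.71014 mg/mL = 6.238213 mL/hr
Volume infused so far = 6.238213 mL/hr × 4.6 hr = 28.69578 mL
Volume remaining = 69 − 28.69578 = 40.30422 mL
New rate:
Dose = 2.6 mg/kg/hr × 81.40909 kg = 211.6636 mg/hr
Rate = 211.6636 mg/hr ÷ 28.71014 mg/mL = 7.372434 mL/hr
Time remaining = 40.30422 mL ÷ 7.372434 mL/hr = 5.466881 hr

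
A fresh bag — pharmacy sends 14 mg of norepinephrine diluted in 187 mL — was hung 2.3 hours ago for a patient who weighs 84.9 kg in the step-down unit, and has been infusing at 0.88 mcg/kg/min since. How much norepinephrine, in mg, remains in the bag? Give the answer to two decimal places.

3.69 mg

Dose = 0.88 mcg/kg/min × 84.9 kg = 74.712 mcg/min
74.712 mcg/min × 60 min/hr = 4482.72 mcg/hr
Concentration = 14 mg ÷ 187 mL = 0.07486631 mg/mL = 74.86631 mcg/mL
Rate = 4482.72 mcg/hr ÷ 74.86631 mcg/mL = 59.87633 mL/hr
Volume infused = 59.87633 mL/hr × 2.3 hr = 137.7156 mL
Volume remaining = 187 − 137.7156 = 49.28444 mL
Drug remaining = 49.28444 mL × 74.86631 mcg/mL = 3689.744 mcg = 3.689744 mg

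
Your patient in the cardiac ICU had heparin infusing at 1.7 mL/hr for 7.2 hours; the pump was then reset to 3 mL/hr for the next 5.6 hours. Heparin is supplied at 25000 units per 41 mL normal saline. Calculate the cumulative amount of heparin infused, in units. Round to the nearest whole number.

17707 units

Concentration = 25000 units ÷ 41 mL = 609.7561 units/mL
Stage 1: 1.7 mL/hr × 7.2 hr = 12.24 mL → 12.24 mL × 609.7561 units/mL = 7463.415 units
Stage 2: 3 mL/hr × 5.6 hr = 16.8 mL → 16.8 mL × 609.7561 units/mL = 10243.9 units
Total = 7463.415 + 10243.9 = 17707.32 units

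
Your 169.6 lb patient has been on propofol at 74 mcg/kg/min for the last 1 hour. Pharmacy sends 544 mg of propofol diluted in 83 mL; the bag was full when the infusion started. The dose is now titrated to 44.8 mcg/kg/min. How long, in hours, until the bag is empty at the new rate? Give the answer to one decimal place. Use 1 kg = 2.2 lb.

1.0 hours

Initial rate:
Weight = 169.6 lb ÷ 2.2 lb/kg = 77.09091 kg
Dose = 74 mcg/kg/min × 77.09091 kg = 5704.727 mcg/min
5704.727 mcg/min × 60 min/hr = 342283.6 mcg/hr
Concentration = 544 mg ÷ 83 mL = 6.554217 mg/mL = 6554.217 mcg/mL
Rate = 342283.6 mcg/hr ÷ 6554.217 mcg/mL = 52.22342 mL/hr
Volume infused so far = 52.22342 mL/hr × 1 hr = 52.22342 mL
Volume remaining = 83 − 52.22342 = 30.77658 mL
New rate:
Dose = 44.8 mcg/kg/min × 77.09091 kg = 3453.673 mcg/min
3453.673 mcg/min × 60 min/hr = 207220.4 mcg/hr
Rate = 207220.4 mcg/hr ÷ 6554.217 mcg/mL = 31.61634 mL/hr
Time remaining = 30.77658 mL ÷ 31.61634 mL/hr = 0.9734389 hr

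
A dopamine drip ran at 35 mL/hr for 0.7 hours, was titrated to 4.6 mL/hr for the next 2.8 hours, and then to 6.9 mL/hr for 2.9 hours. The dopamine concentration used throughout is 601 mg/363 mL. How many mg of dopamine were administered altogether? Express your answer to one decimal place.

95.0 mg

Concentration = 601 mg ÷ 363 mL = 1.655647 mg/mL
Stage 1: 35 mL/hr × 0.7 hr = 24.5 mL → 24.5 mL × 1.655647 mg/mL = 40.56336 mg
Stage 2: 4.6 mL/hr × 2.8 hr = 12.88 mL → 12.88 mL × 1.655647 mg/mL = 21.32474 mg
Stage 3: 6.9 mL/hr × 2.9 hr = 20.01 mL → 20.01 mL × 1.655647 mg/mL = 33.1295 mg
Total = 40.56336 + 21.32474 + 33.1295 = 95.0176 mg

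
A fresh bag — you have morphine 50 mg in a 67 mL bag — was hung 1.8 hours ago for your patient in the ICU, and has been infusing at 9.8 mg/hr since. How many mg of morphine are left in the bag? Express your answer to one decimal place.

Concentration = 50 mg ÷ 67 mL = 0.7462687 mg/mL
Rate = 9.8 mg/hr ÷ 0.7462687 mg/mL = 13.132 mL/hr
Volume infused = 13.132 mL/hr × 1.8 hr = 23.6376 mL
Volume remaining = 67 − 23.6376 = 43.3624 mL
Drug remaining = 43.3624 mL × 0.7462687 mg/mL = 32.36 mg

32.4 mg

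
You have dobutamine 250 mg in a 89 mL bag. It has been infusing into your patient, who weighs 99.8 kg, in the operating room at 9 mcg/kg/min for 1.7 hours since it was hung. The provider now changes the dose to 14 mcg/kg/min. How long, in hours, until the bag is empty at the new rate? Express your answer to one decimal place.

Initial rate:
Dose = 9 mcg/kg/min × 99.8 kg = 898.2 mcg/min
898.2 mcg/min × 60 min/hr = 53892 mcg/hr
Concentration = 250 mg ÷ 89 mL = 2.808989 mg/mL = 2808.989 mcg/mL
Rate = 53892 mcg/hr ÷ 2808.989 mcg/mL = 19.18555 mL/hr
Volume infused so far = 19.18555 mL/hr × 1.7 hr = 32.61544 mL
Volume remaining = 89 − 32.61544 = 56.38456 mL
New rate:
Dose = 14 mcg/kg/min × 99.8 kg = 1397.2 mcg/min
1397.2 mcg/min × 60 min/hr = 83832 mcg/hr
Rate = 83832 mcg/hr ÷ 2808.989 mcg/mL = 29.84419 mL/hr
Time remaining = 56.38456 mL ÷ 29.84419 mL/hr = 1.889298 hr

1.9 hours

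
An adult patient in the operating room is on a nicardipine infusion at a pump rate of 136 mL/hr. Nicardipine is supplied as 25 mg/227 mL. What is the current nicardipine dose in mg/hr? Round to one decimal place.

15.0 mg/hr

Concentration = 25 mg ÷ 227 mL = 0.1101322 mg/mL
Drug rate = 136 mL/hr × 0.1101322 mg/mL = 14.97797 mg/hr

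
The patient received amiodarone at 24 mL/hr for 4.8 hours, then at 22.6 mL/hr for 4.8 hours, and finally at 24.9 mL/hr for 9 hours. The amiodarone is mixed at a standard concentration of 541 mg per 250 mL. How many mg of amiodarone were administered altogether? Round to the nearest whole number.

969 mg

Concentration = 541 mg ÷ 250 mL = 2.164 mg/mL
Stage 1: 24 mL/hr × 4.8 hr = 115.2 mL → 115.2 mL × 2.164 mg/mL = 249.2928 mg
Stage 2: 22.6 mL/hr × 4.8 hr = 108.48 mL → 108.48 mL × 2.164 mg/mL = 234.7507 mg
Stage 3: 24.9 mL/hr × 9 hr = 224.1 mL → 224.1 mL × 2.164 mg/mL = 484.9524 mg
Total = 249.2928 + 234.7507 + 484.9524 = 968.9959 mg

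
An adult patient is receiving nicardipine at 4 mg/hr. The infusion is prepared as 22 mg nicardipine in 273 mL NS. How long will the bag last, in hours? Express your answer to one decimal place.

5.5 hours

Concentration = 22 mg ÷ 273 mL = 0.08058608 mg/mL
Rate = 4 mg/hr ÷ 0.08058608 mg/mL = 49.63636 mL/hr
Duration = 273 mL ÷ 49.63636 mL/hr = 5.5 hr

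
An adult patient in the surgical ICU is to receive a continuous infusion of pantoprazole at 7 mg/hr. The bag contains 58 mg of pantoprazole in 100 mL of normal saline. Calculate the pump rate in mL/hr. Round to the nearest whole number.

Concentration = 58 mg ÷ 100 mL = 0.58 mg/mL
Rate = 7 mg/hr ÷ 0.58 mg/mL = 12.06897 mL/hr

12 mL/hr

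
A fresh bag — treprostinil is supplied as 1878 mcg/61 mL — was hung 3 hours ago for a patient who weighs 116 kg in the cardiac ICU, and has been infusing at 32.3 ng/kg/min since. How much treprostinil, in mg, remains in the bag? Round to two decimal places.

1.20 mg

Dose = 32.3 ng/kg/min × 116 kg = 3746.8 ng/min
3746.8 ng/min × 60 min/hr = 224808 ng/hr
Concentration = 1878 mcg ÷ 61 mL = 30.78689 mcg/mL = 30786.89 ng/mL
Rate = 224808 ng/hr ÷ 30786.89 ng/mL = 7.30207 mL/hr
Volume infused = 7.30207 mL/hr × 3 hr = 21.90621 mL
Volume remaining = 61 − 21.90621 = 39.09379 mL
Drug remaining = 39.09379 mL × 30786.89 ng/mL = 1203576 ng = 1.203576 mg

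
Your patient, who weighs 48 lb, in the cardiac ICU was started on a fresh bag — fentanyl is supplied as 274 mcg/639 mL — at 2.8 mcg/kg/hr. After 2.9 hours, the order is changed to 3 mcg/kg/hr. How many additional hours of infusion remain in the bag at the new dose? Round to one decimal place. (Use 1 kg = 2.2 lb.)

Initial rate:
Weight = 48 lb ÷ 2.2 lb/kg = 21.81818 kg
Dose = 2.8 mcg/kg/hr × 21.81818 kg = 61.09091 mcg/hr
Concentration = 274 mcg ÷ 639 mL = 0.428795 mcg/mL
Rate = 61.09091 mcg/hr ÷ 0.428795 mcg/mL = 142.4711 mL/hr
Volume infused so far = 142.4711 mL/hr × 2.9 hr = 413.1663 mL
Volume remaining = 639 − 413.1663 = 225.8337 mL
New rate:
Dose = 3 mcg/kg/hr × 21.81818 kg = 65.45455 mcg/hr
Rate = 65.45455 mcg/hr ÷ 0.428795 mcg/mL = 152.6476 mL/hr
Time remaining = 225.8337 mL ÷ 152.6476 mL/hr = 1.479444 hr

1.5 hours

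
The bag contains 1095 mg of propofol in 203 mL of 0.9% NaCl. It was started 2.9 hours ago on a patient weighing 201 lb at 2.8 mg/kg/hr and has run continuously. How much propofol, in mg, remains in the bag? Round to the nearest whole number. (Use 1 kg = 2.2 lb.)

353 mg

Weight = 201 lb ÷ 2.2 lb/kg = 91.36364 kg
Dose = 2.8 mg/kg/hr × 91.36364 kg = 255.8182 mg/hr
Concentration = 1095 mg ÷ 203 mL = 5.394089 mg/mL
Rate = 255.8182 mg/hr ÷ 5.394089 mg/mL = 47.42565 mL/hr
Volume infused = 47.42565 mL/hr × 2.9 hr = 137.5344 mL
Volume remaining = 203 − 137.5344 = 65.4656 mL
Drug remaining = 65.4656 mL × 5.394089 mg/mL = 353.1273 mg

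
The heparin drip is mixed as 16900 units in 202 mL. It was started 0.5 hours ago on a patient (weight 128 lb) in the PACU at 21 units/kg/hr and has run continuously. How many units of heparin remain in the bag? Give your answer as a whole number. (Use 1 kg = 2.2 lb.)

Weight = 128 lb ÷ 2.2 lb/kg = 58.18182 kg
Dose = 21 units/kg/hr × 58.18182 kg = 1221.818 units/hr
Concentration = 16900 units ÷ 202 mL = 83.66337 units/mL
Rate = 1221.818 units/hr ÷ 83.66337 units/mL = 14.60398 mL/hr
Volume infused = 14.60398 mL/hr × 0.5 hr = 7.30199 mL
Volume remaining = 202 − 7.30199 = 194.698 mL
Drug remaining = 194.698 mL × 83.66337 units/mL = 16289.09 units

16289 units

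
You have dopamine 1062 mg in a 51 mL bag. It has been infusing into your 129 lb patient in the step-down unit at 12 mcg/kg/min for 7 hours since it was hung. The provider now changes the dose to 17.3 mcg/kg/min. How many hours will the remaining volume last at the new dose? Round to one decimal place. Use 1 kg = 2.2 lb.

12.6 hours

Initial rate:
Weight = 129 lb ÷ 2.2 lb/kg = 58.63636 kg
Dose = 12 mcg/kg/min × 58.63636 kg = 703.6364 mcg/min
703.6364 mcg/min × 60 min/hr = 42218.18 mcg/hr
Concentration = 1062 mg ÷ 51 mL = 20.82353 mg/mL = 20823.53 mcg/mL
Rate = 42218.18 mcg/hr ÷ 20823.53 mcg/mL = 2.027427 mL/hr
Volume infused so far = 2.027427 mL/hr × 7 hr = 14.19199 mL
Volume remaining = 51 − 14.19199 = 36.80801 mL
New rate:
Dose = 17.3 mcg/kg/min × 58.63636 kg = 1014.409 mcg/min
1014.409 mcg/min × 60 min/hr = 60864.55 mcg/hr
Rate = 60864.55 mcg/hr ÷ 20823.53 mcg/mL = 2.922874 mL/hr
Time remaining = 36.80801 mL ÷ 2.922874 mL/hr = 12.59309 hr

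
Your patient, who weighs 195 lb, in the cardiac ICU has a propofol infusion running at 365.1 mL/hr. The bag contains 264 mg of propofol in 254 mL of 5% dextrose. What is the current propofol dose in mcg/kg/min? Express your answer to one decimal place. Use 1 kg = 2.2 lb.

71.4 mcg/kg/min

Weight = 195 lb ÷ 2.2 lb/kg = 88.63636 kg
Concentration = 264 mg ÷ 254 mL = 1.03937 mg/mL = 1039.37 mcg/mL
Drug rate = 365.1 mL/hr × 1039.37 mcg/mL = 379474 mcg/hr
379474 mcg/hr ÷ 60 min/hr = 6324.567 mcg/min
6324.567 mcg/min ÷ 88.63636 kg = 71.35409 mcg/kg/min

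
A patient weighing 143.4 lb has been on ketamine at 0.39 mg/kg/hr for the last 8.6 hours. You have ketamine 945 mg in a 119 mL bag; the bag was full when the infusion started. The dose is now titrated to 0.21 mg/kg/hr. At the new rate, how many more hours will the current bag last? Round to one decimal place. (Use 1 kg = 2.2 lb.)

Initial rate:
Weight = 143.4 lb ÷ 2.2 lb/kg = 65.18182 kg
Dose = 0.39 mg/kg/hr × 65.18182 kg = 25.42091 mg/hr
Concentration = 945 mg ÷ 119 mL = 7.941176 mg/mL
Rate = 25.42091 mg/hr ÷ 7.941176 mg/mL = 3.201152 mL/hr
Volume infused so far = 3.201152 mL/hr × 8.6 hr = 27.5299 mL
Volume remaining = 119 − 27.5299 = 91.4701 mL
New rate:
Dose = 0.21 mg/kg/hr × 65.18182 kg = 13.68818 mg/hr
Rate = 13.68818 mg/hr ÷ 7.941176 mg/mL = 1.723697 mL/hr
Time remaining = 91.4701 mL ÷ 1.723697 mL/hr = 53.06623 hr

53.1 hours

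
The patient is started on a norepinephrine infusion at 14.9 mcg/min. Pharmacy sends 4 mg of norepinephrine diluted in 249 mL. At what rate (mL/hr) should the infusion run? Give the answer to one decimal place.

55.7 mL/hr

14.9 mcg/min × 60 min/hr = 894 mcg/hr
Concentration = 4 mg ÷ 249 mL = 0.01606426 mg/mL = 16.06426 mcg/mL
Rate = 894 mcg/hr ÷ 16.06426 mcg/mL = 55.6515 mL/hr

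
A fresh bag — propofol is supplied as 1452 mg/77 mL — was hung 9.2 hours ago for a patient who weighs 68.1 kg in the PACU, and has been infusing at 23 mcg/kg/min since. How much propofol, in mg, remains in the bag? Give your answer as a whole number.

Dose = 23 mcg/kg/min × 68.1 kg = 1566.3 mcg/min
1566.3 mcg/min × 60 min/hr = 93978 mcg/hr
Concentration = 1452 mg ÷ 77 mL = 18.85714 mg/mL = 18857.14 mcg/mL
Rate = 93978 mcg/hr ÷ 18857.14 mcg/mL = 4.983682 mL/hr
Volume infused = 4.983682 mL/hr × 9.2 hr = 45.84987 mL
Volume remaining = 77 − 45.84987 = 31.15013 mL
Drug remaining = 31.15013 mL × 18857.14 mcg/mL = 587402.4 mcg = 587.4024 mg

587 mg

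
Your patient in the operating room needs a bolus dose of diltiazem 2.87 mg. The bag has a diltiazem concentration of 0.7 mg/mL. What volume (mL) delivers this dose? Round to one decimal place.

Volume = 2.87 mg ÷ 0.7 mg/mL = 4.1 mL

4.1 mL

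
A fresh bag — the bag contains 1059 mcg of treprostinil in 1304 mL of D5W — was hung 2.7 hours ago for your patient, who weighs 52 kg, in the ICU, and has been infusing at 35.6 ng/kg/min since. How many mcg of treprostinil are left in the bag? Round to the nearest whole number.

759 mcg

Dose = 35.6 ng/kg/min × 52 kg = 1851.2 ng/min
1851.2 ng/min × 60 min/hr = 111072 ng/hr
Concentration = 1059 mcg ÷ 1304 mL = 0.8121166 mcg/mL = 812.1166 ng/mL
Rate = 111072 ng/hr ÷ 812.1166 ng/mL = 136.7685 mL/hr
Volume infused = 136.7685 mL/hr × 2.7 hr = 369.2751 mL
Volume remaining = 1304 − 369.2751 = 934.7249 mL
Drug remaining = 934.7249 mL × 812.1166 ng/mL = 759105.6 ng = 759.1056 mcg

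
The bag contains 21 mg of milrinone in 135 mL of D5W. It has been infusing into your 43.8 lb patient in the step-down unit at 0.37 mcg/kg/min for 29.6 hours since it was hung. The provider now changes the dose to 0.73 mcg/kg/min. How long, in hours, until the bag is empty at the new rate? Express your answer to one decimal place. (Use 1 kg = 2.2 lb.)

9.1 hours

Initial rate:
Weight = 43.8 lb ÷ 2.2 lb/kg = 19.90909 kg
Dose = 0.37 mcg/kg/min × 19.90909 kg = 7.366364 mcg/min
7.366364 mcg/min × 60 min/hr = 441.9818 mcg/hr
Concentration = 21 mg ÷ 135 mL = 0.1555556 mg/mL = 155.5556 mcg/mL
Rate = 441.9818 mcg/hr ÷ 155.5556 mcg/mL = 2.841312 mL/hr
Volume infused so far = 2.841312 mL/hr × 29.6 hr = 84.10283 mL
Volume remaining = 135 − 84.10283 = 50.89717 mL
New rate:
Dose = 0.73 mcg/kg/min × 19.90909 kg = 14.53364 mcg/min
14.53364 mcg/min × 60 min/hr = 872.0182 mcg/hr
Rate = 872.0182 mcg/hr ÷ 155.5556 mcg/mL = 5.605831 mL/hr
Time remaining = 50.89717 mL ÷ 5.605831 mL/hr = 9.079327 hr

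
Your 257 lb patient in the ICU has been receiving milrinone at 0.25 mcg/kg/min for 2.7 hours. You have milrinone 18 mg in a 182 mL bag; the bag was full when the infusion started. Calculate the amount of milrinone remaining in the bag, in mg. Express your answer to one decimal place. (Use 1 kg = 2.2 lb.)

13.3 mg

Weight = 257 lb ÷ 2.2 lb/kg = 116.8182 kg
Dose = 0.25 mcg/kg/min × 116.8182 kg = 29.20455 mcg/min
29.20455 mcg/min × 60 min/hr = 1752.273 mcg/hr
Concentration = 18 mg ÷ 182 mL = 0.0989011 mg/mL = 98.9011 mcg/mL
Rate = 1752.273 mcg/hr ÷ 98.9011 mcg/mL = 17.71742 mL/hr
Volume infused = 17.71742 mL/hr × 2.7 hr = 47.83705 mL
Volume remaining = 182 − 47.83705 = 134.163 mL
Drug remaining = 134.163 mL × 98.9011 mcg/mL = 13268.86 mcg = 13.26886 mg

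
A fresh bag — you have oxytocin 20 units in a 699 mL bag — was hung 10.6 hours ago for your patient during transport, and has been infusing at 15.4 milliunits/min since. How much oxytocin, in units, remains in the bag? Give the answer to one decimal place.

15.4 milliunits/min × 60 min/hr = 924 milliunits/hr
Concentration = 20 units ÷ 699 mL = 0.0286123 units/mL = 28.6123 milliunits/mL
Rate = 924 milliunits/hr ÷ 28.6123 milliunits/mL = 32.2938 mL/hr
Volume infused = 32.2938 mL/hr × 10.6 hr = 342.3143 mL
Volume remaining = 699 − 342.3143 = 356.6857 mL
Drug remaining = 356.6857 mL × 28.6123 milliunits/mL = 10205.6 milliunits = 10.2056 units

10.2 units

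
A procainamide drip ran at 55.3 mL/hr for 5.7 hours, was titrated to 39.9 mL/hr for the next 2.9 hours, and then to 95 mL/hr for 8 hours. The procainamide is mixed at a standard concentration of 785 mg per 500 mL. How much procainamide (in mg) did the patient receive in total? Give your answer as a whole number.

1870 mg

Concentration = 785 mg ÷ 500 mL = 1.57 mg/mL
Stage 1: 55.3 mL/hr × 5.7 hr = 315.21 mL → 315.21 mL × 1.57 mg/mL = 494.8797 mg
Stage 2: 39.9 mL/hr × 2.9 hr = 115.71 mL → 115.71 mL × 1.57 mg/mL = 181.6647 mg
Stage 3: 95 mL/hr × 8 hr = 760 mL → 760 mL × 1.57 mg/mL = 1193.2 mg
Total = 494.8797 + 181.6647 + 1193.2 = 1869.744 mg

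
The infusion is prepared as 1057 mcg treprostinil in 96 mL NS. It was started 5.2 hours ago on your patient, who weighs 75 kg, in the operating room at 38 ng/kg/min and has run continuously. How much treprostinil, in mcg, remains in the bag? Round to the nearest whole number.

168 mcg

Dose = 38 ng/kg/min × 75 kg = 2850 ng/min
2850 ng/min × 60 min/hr = 171000 ng/hr
Concentration = 1057 mcg ÷ 96 mL = 11.01042 mcg/mL = 11010.42 ng/mL
Rate = 171000 ng/hr ÷ 11010.42 ng/mL = 15.53075 mL/hr
Volume infused = 15.53075 mL/hr × 5.2 hr = 80.75989 mL
Volume remaining = 96 − 80.75989 = 15.24011 mL
Drug remaining = 15.24011 mL × 11010.42 ng/mL = 167800 ng = 167.8 mcg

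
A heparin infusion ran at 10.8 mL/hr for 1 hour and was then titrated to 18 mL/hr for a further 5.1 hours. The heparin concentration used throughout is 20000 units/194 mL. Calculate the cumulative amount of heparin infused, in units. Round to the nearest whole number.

10577 units

Concentration = 20000 units ÷ 194 mL = 103.0928 units/mL
Stage 1: 10.8 mL/hr × 1 hr = 10.8 mL → 10.8 mL × 103.0928 units/mL = 1113.402 units
Stage 2: 18 mL/hr × 5.1 hr = 91.8 mL → 91.8 mL × 103.0928 units/mL = 9463.918 units
Total = 1113.402 + 9463.918 = 10577.32 units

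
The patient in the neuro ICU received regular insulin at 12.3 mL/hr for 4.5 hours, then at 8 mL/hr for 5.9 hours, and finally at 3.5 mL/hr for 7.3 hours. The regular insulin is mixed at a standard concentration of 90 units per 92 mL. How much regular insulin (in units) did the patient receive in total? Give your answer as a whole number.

Concentration = 90 units ÷ 92 mL = 0.9782609 units/mL
Stage 1: 12.3 mL/hr × 4.5 hr = 55.35 mL → 55.35 mL × 0.9782609 units/mL = 54.14674 units
Stage 2: 8 mL/hr × 5.9 hr = 47.2 mL → 47.2 mL × 0.9782609 units/mL = 46.17391 units
Stage 3: 3.5 mL/hr × 7.3 hr = 25.55 mL → 25.55 mL × 0.9782609 units/mL = 24.99457 units
Total = 54.14674 + 46.17391 + 24.99457 = 125.3152 units

125 units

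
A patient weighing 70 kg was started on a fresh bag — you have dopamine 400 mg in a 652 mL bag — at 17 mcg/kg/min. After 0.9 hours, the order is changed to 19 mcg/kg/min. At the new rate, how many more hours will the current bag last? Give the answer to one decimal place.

4.2 hours

Initial rate:
Dose = 17 mcg/kg/min × 70 kg = 1190 mcg/min
1190 mcg/min × 60 min/hr = 71400 mcg/hr
Concentration = 400 mg ÷ 652 mL = 0.6134969 mg/mL = 613.4969 mcg/mL
Rate = 71400 mcg/hr ÷ 613.4969 mcg/mL = 116.382 mL/hr
Volume infused so far = 116.382 mL/hr × 0.9 hr = 104.7438 mL
Volume remaining = 652 − 104.7438 = 547.2562 mL
New rate:
Dose = 19 mcg/kg/min × 70 kg = 1330 mcg/min
1330 mcg/min × 60 min/hr = 79800 mcg/hr
Rate = 79800 mcg/hr ÷ 613.4969 mcg/mL = 130.074 mL/hr
Time remaining = 547.2562 mL ÷ 130.074 mL/hr = 4.207268 hr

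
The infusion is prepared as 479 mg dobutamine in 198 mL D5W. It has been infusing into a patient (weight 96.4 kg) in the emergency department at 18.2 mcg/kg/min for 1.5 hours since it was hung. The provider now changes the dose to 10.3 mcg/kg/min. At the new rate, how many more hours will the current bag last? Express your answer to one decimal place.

5.4 hours

Initial rate:
Dose = 18.2 mcg/kg/min × 96.4 kg = 1754.48 mcg/min
1754.48 mcg/min × 60 min/hr = 105268.8 mcg/hr
Concentration = 479 mg ÷ 198 mL = 2.419192 mg/mL = 2419.192 mcg/mL
Rate = 105268.8 mcg/hr ÷ 2419.192 mcg/mL = 43.51403 mL/hr
Volume infused so far = 43.51403 mL/hr × 1.5 hr = 65.27105 mL
Volume remaining = 198 − 65.27105 = 132.7289 mL
New rate:
Dose = 10.3 mcg/kg/min × 96.4 kg = 992.92 mcg/min
992.92 mcg/min × 60 min/hr = 59575.2 mcg/hr
Rate = 59575.2 mcg/hr ÷ 2419.192 mcg/mL = 24.62607 mL/hr
Time remaining = 132.7289 mL ÷ 24.62607 mL/hr = 5.389773 hr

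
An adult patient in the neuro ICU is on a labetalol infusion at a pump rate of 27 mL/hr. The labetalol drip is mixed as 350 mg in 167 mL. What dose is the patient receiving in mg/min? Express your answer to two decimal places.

0.94 mg/min

Concentration = 350 mg ÷ 167 mL = 2.095808 mg/mL
Drug rate = 27 mL/hr × 2.095808 mg/mL = 56.58683 mg/hr
56.58683 mg/hr ÷ 60 min/hr = 0.9431138 mg/min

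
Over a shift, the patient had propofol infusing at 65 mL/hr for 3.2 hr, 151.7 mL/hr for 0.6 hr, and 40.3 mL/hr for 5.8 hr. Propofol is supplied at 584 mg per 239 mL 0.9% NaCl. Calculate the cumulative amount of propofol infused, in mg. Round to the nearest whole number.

Concentration = 584 mg ÷ 239 mL = 2.443515 mg/mL
Stage 1: 65 mL/hr × 3.2 hr = 208 mL → 208 mL × 2.443515 mg/mL = 508.251 mg
Stage 2: 151.7 mL/hr × 0.6 hr = 91.02 mL → 91.02 mL × 2.443515 mg/mL = 222.4087 mg
Stage 3: 40.3 mL/hr × 5.8 hr = 233.74 mL → 233.74 mL × 2.443515 mg/mL = 571.1471 mg
Total = 508.251 + 222.4087 + 571.1471 = 1301.807 mg

1302 mg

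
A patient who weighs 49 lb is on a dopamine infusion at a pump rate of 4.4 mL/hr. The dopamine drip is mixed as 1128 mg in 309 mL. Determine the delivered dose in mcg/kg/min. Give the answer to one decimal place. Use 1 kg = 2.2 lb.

12.0 mcg/kg/min

Weight = 49 lb ÷ 2.2 lb/kg = 22.27273 kg
Concentration = 1128 mg ÷ 309 mL = 3.650485 mg/mL = 3650.485 mcg/mL
Drug rate = 4.4 mL/hr × 3650.485 mcg/mL = 16062.14 mcg/hr
16062.14 mcg/hr ÷ 60 min/hr = 267.7023 mcg/min
267.7023 mcg/min ÷ 22.27273 kg = 12.01929 mcg/kg/min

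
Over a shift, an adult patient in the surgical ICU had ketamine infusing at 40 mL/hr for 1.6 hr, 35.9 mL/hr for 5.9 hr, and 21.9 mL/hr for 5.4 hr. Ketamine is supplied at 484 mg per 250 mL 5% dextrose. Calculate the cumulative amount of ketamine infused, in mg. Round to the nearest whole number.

763 mg

Concentration = 484 mg ÷ 250 mL = 1.936 mg/mL
Stage 1: 40 mL/hr × 1.6 hr = 64 mL → 64 mL × 1.936 mg/mL = 123.904 mg
Stage 2: 35.9 mL/hr × 5.9 hr = 211.81 mL → 211.81 mL × 1.936 mg/mL = 410.0642 mg
Stage 3: 21.9 mL/hr × 5.4 hr = 118.26 mL → 118.26 mL × 1.936 mg/mL = 228.9514 mg
Total = 123.904 + 410.0642 + 228.9514 = 762.9195 mg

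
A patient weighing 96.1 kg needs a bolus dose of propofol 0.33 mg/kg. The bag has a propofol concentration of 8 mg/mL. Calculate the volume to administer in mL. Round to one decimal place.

Dose = 0.33 mg/kg × 96.1 kg = 31.713 mg
Volume = 31.713 mg ÷ 8 mg/mL = 3.964125 mL

4.0 mL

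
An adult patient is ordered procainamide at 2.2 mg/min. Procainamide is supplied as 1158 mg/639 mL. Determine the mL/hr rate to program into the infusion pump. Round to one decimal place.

2.2 mg/min × 60 min/hr = 132 mg/hr
Concentration = 1158 mg ÷ 639 mL = 1.812207 mg/mL
Rate = 132 mg/hr ÷ 1.812207 mg/mL = 72.83938 mL/hr

72.8 mL/hr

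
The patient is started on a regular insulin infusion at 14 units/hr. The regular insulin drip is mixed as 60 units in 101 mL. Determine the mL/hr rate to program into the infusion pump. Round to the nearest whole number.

24 mL/hr

Concentration = 60 units ÷ 101 mL = 0.5940594 units/mL
Rate = 14 units/hr ÷ 0.5940594 units/mL = 23.56667 mL/hr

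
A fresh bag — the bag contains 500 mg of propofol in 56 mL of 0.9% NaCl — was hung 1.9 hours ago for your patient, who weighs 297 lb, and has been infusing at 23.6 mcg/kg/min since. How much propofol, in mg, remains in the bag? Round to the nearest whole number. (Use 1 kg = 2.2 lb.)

Weight = 297 lb ÷ 2.2 lb/kg = 135 kg
Dose = 23.6 mcg/kg/min × 135 kg = 3186 mcg/min
3186 mcg/min × 60 min/hr = 191160 mcg/hr
Concentration = 500 mg ÷ 56 mL = 8.928571 mg/mL = 8928.571 mcg/mL
Rate = 191160 mcg/hr ÷ 8928.571 mcg/mL = 21.40992 mL/hr
Volume infused = 21.40992 mL/hr × 1.9 hr = 40.67885 mL
Volume remaining = 56 − 40.67885 = 15.32115 mL
Drug remaining = 15.32115 mL × 8928.571 mcg/mL = 136796 mcg = 136.796 mg

137 mg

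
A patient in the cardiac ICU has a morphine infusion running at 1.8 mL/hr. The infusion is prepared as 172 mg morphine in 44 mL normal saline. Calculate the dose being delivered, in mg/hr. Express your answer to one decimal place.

Concentration = 172 mg ÷ 44 mL = 3.909091 mg/mL
Drug rate = 1.8 mL/hr × 3.909091 mg/mL = 7.036364 mg/hr

7.0 mg/hr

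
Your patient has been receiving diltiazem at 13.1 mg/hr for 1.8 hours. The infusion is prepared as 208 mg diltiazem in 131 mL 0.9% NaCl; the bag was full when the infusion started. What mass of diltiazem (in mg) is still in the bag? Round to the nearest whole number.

Concentration = 208 mg ÷ 131 mL = 1.587786 mg/mL
Rate = 13.1 mg/hr ÷ 1.587786 mg/mL = 8.250481 mL/hr
Volume infused = 8.250481 mL/hr × 1.8 hr = 14.85087 mL
Volume remaining = 131 − 14.85087 = 116.1491 mL
Drug remaining = 116.1491 mL × 1.587786 mg/mL = 184.42 mg

184 mg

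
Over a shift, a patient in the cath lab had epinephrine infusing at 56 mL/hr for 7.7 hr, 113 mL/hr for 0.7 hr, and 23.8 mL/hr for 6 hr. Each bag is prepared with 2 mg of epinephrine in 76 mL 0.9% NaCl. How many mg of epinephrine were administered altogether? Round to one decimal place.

Concentration = 2 mg ÷ 76 mL = 0.02631579 mg/mL
Stage 1: 56 mL/hr × 7.7 hr = 431.2 mL → 431.2 mL × 0.02631579 mg/mL = 11.34737 mg
Stage 2: 113 mL/hr × 0.7 hr = 79.1 mL → 79.1 mL × 0.02631579 mg/mL = 2.081579 mg
Stage 3: 23.8 mL/hr × 6 hr = 142.8 mL → 142.8 mL × 0.02631579 mg/mL = 3.757895 mg
Total = 11.34737 + 2.081579 + 3.757895 = 17.18684 mg

17.2 mg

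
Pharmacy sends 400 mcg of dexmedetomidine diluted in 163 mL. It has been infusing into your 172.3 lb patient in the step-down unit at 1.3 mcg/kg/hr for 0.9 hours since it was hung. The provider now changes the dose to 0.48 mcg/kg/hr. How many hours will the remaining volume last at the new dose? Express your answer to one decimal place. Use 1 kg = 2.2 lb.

8.2 hours

Initial rate:
Weight = 172.3 lb ÷ 2.2 lb/kg = 78.31818 kg
Dose = 1.3 mcg/kg/hr × 78.31818 kg = 101.8136 mcg/hr
Concentration = 400 mcg ÷ 163 mL = 2.453988 mcg/mL
Rate = 101.8136 mcg/hr ÷ 2.453988 mcg/mL = 41.48906 mL/hr
Volume infused so far = 41.48906 mL/hr × 0.9 hr = 37.34015 mL
Volume remaining = 163 − 37.34015 = 125.6598 mL
New rate:
Dose = 0.48 mcg/kg/hr × 78.31818 kg = 37.59273 mcg/hr
Rate = 37.59273 mcg/hr ÷ 2.453988 mcg/mL = 15.31904 mL/hr
Time remaining = 125.6598 mL ÷ 15.31904 mL/hr = 8.202856 hr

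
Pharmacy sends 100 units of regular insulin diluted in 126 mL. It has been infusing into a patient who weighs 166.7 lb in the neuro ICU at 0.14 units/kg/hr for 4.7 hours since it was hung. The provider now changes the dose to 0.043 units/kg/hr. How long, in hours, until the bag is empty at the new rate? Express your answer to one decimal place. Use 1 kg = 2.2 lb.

15.4 hours

Initial rate:
Weight = 166.7 lb ÷ 2.2 lb/kg = 75.77273 kg
Dose = 0.14 units/kg/hr × 75.77273 kg = 10.60818 units/hr
Concentration = 100 units ÷ 126 mL = 0.7936508 units/mL
Rate = 10.60818 units/hr ÷ 0.7936508 units/mL = 13.36631 mL/hr
Volume infused so far = 13.36631 mL/hr × 4.7 hr = 62.82165 mL
Volume remaining = 126 − 62.82165 = 63.17835 mL
New rate:
Dose = 0.043 units/kg/hr × 75.77273 kg = 3.258227 units/hr
Rate = 3.258227 units/hr ÷ 0.7936508 units/mL = 4.105366 mL/hr
Time remaining = 63.17835 mL ÷ 4.105366 mL/hr = 15.38921 hr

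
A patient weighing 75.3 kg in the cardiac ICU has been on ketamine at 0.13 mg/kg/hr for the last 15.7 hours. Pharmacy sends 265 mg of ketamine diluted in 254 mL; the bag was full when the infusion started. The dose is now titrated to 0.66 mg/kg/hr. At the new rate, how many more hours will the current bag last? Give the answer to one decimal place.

Initial rate:
Dose = 0.13 mg/kg/hr × 75.3 kg = 9.789 mg/hr
Concentration = 265 mg ÷ 254 mL = 1.043307 mg/mL
Rate = 9.789 mg/hr ÷ 1.043307 mg/mL = 9.382664 mL/hr
Volume infused so far = 9.382664 mL/hr × 15.7 hr = 147.3078 mL
Volume remaining = 254 − 147.3078 = 106.6922 mL
New rate:
Dose = 0.66 mg/kg/hr × 75.3 kg = 49.698 mg/hr
Rate = 49.698 mg/hr ÷ 1.043307 mg/mL = 47.63506 mL/hr
Time remaining = 106.6922 mL ÷ 47.63506 mL/hr = 2.239782 hr

2.2 hours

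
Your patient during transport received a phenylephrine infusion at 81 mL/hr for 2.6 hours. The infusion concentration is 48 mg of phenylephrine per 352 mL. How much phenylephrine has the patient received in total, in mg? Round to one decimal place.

Concentration = 48 mg ÷ 352 mL = 0.1363636 mg/mL = 136.3636 mcg/mL
Drug rate = 81 mL/hr × 136.3636 mcg/mL = 11045.45 mcg/hr
Total = 11045.45 mcg/hr × 2.6 hr = 28718.18 mcg = 28.71818 mg

28.7 mg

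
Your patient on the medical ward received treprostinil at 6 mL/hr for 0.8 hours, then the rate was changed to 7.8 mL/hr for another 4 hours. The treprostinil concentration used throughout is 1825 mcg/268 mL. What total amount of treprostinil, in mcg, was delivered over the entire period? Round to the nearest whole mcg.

Concentration = 1825 mcg ÷ 268 mL = 6.809701 mcg/mL
Stage 1: 6 mL/hr × 0.8 hr = 4.8 mL → 4.8 mL × 6.809701 mcg/mL = 32.68657 mcg
Stage 2: 7.8 mL/hr × 4 hr = 31.2 mL → 31.2 mL × 6.809701 mcg/mL = 212.4627 mcg
Total = 32.68657 + 212.4627 = 245.1493 mcg

245 mcg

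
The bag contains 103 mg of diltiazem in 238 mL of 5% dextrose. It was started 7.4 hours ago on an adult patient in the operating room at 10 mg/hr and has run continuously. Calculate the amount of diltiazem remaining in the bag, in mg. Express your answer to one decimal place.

Concentration = 103 mg ÷ 238 mL = 0.4327731 mg/mL
Rate = 10 mg/hr ÷ 0.4327731 mg/mL = 23.1068 mL/hr
Volume infused = 23.1068 mL/hr × 7.4 hr = 170.9903 mL
Volume remaining = 238 − 170.9903 = 67.00971 mL
Drug remaining = 67.00971 mL × 0.4327731 mg/mL = 29 mg

29.0 mg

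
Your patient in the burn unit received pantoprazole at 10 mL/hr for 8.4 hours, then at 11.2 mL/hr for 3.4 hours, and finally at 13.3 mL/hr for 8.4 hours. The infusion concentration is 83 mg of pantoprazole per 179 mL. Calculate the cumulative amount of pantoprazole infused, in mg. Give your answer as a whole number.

108 mg

Concentration = 83 mg ÷ 179 mL = 0.4636872 mg/mL
Stage 1: 10 mL/hr × 8.4 hr = 84 mL → 84 mL × 0.4636872 mg/mL = 38.94972 mg
Stage 2: 11.2 mL/hr × 3.4 hr = 38.08 mL → 38.08 mL × 0.4636872 mg/mL = 17.65721 mg
Stage 3: 13.3 mL/hr × 8.4 hr = 111.72 mL → 111.72 mL × 0.4636872 mg/mL = 51.80313 mg
Total = 38.94972 + 17.65721 + 51.80313 = 108.4101 mg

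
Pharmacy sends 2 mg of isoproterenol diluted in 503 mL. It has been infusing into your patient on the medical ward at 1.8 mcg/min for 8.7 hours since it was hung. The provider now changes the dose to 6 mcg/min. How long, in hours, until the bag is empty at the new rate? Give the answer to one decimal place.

2.9 hours

Initial rate:
1.8 mcg/min × 60 min/hr = 108 mcg/hr
Concentration = 2 mg ÷ 503 mL = 0.003976143 mg/mL = 3.976143 mcg/mL
Rate = 108 mcg/hr ÷ 3.976143 mcg/mL = 27.162 mL/hr
Volume infused so far = 27.162 mL/hr × 8.7 hr = 236.3094 mL
Volume remaining = 503 − 236.3094 = 266.6906 mL
New rate:
6 mcg/min × 60 min/hr = 360 mcg/hr
Rate = 360 mcg/hr ÷ 3.976143 mcg/mL = 90.54 mL/hr
Time remaining = 266.6906 mL ÷ 90.54 mL/hr = 2.945556 hr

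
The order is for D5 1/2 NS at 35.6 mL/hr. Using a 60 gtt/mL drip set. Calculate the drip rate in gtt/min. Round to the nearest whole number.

35.6 mL/hr ÷ 60 min/hr = 0.5933333 mL/min
0.5933333 mL/min × 60 gtt/mL = 35.6 gtt/min

36 gtt/min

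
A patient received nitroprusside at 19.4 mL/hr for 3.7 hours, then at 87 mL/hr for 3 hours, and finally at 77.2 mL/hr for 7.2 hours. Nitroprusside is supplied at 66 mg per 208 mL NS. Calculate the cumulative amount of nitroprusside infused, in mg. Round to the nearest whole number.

Concentration = 66 mg ÷ 208 mL = 0.3173077 mg/mL
Stage 1: 19.4 mL/hr × 3.7 hr = 71.78 mL → 71.78 mL × 0.3173077 mg/mL = 22.77635 mg
Stage 2: 87 mL/hr × 3 hr = 261 mL → 261 mL × 0.3173077 mg/mL = 82.81731 mg
Stage 3: 77.2 mL/hr × 7.2 hr = 555.84 mL → 555.84 mL × 0.3173077 mg/mL = 176.3723 mg
Total = 22.77635 + 82.81731 + 176.3723 = 281.966 mg

282 mg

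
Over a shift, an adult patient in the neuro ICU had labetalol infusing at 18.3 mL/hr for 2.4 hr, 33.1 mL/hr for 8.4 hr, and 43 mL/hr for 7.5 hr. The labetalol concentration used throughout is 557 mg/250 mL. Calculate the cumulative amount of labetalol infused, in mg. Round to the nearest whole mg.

1436 mg

Concentration = 557 mg ÷ 250 mL = 2.228 mg/mL
Stage 1: 18.3 mL/hr × 2.4 hr = 43.92 mL → 43.92 mL × 2.228 mg/mL = 97.85376 mg
Stage 2: 33.1 mL/hr × 8.4 hr = 278.04 mL → 278.04 mL × 2.228 mg/mL = 619.4731 mg
Stage 3: 43 mL/hr × 7.5 hr = 322.5 mL → 322.5 mL × 2.228 mg/mL = 718.53 mg
Total = 97.85376 + 619.4731 + 718.53 = 1435.857 mg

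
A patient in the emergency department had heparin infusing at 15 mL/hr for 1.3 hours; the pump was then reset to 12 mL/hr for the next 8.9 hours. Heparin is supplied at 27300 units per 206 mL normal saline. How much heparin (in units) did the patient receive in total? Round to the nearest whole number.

16738 units

Concentration = 27300 units ÷ 206 mL = 132.5243 units/mL
Stage 1: 15 mL/hr × 1.3 hr = 19.5 mL → 19.5 mL × 132.5243 units/mL = 2584.223 units
Stage 2: 12 mL/hr × 8.9 hr = 106.8 mL → 106.8 mL × 132.5243 units/mL = 14153.59 units
Total = 2584.223 + 14153.59 = 16737.82 units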